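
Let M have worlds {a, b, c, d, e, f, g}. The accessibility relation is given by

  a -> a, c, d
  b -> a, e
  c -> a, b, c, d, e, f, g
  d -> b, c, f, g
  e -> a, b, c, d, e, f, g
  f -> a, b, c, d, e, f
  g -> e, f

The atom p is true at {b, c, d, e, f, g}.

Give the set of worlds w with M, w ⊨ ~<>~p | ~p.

a: ~<>~p is F, ~p is T. ✓
b: ~<>~p is F, ~p is F. ✗
c: ~<>~p is F, ~p is F. ✗
d: ~<>~p is T, ~p is F. ✓
e: ~<>~p is F, ~p is F. ✗
f: ~<>~p is F, ~p is F. ✗
g: ~<>~p is T, ~p is F. ✓

{a, d, g}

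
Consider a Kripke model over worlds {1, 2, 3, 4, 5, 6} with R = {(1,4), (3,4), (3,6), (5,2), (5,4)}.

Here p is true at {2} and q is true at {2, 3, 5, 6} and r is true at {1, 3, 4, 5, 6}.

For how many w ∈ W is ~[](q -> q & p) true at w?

1

1: [](q -> q & p) is T. ✗
2: [](q -> q & p) is T. ✗
3: [](q -> q & p) is F. ✓
4: [](q -> q & p) is T. ✗
5: [](q -> q & p) is T. ✗
6: [](q -> q & p) is T. ✗
Satisfying worlds: {3}.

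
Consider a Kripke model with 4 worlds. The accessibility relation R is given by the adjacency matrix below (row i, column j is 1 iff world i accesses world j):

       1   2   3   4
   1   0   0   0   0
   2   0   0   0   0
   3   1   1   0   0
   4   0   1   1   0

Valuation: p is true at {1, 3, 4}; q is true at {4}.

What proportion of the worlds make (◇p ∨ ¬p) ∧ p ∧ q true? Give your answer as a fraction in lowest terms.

1/4

1: ◇p ∨ ¬p is F, p ∧ q is F. ✗
2: ◇p ∨ ¬p is T, p ∧ q is F. ✗
3: ◇p ∨ ¬p is T, p ∧ q is F. ✗
4: ◇p ∨ ¬p is T, p ∧ q is T. ✓
That's 1 of 4 worlds, so 1/4.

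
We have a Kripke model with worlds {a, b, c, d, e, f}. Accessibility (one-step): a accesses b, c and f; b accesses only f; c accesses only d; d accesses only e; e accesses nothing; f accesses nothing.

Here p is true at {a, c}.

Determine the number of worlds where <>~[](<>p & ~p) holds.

2

a: successors {b, c, f}; ~[](<>p & ~p) there: b:T, c:T, f:F. ✓
b: successors {f}; ~[](<>p & ~p) there: f:F. ✗
c: successors {d}; ~[](<>p & ~p) there: d:T. ✓
d: successors {e}; ~[](<>p & ~p) there: e:F. ✗
e: no successors, so <>~[](<>p & ~p) fails. ✗
f: no successors, so <>~[](<>p & ~p) fails. ✗
Satisfying worlds: {a, c}.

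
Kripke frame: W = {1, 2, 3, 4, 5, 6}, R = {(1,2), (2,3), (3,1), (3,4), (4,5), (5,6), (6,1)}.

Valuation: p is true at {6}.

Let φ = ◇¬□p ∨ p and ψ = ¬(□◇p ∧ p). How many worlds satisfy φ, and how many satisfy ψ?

5 and 6

For ◇¬□p ∨ p:
1: ◇¬□p is T, p is F. ✓
2: ◇¬□p is T, p is F. ✓
3: ◇¬□p is T, p is F. ✓
4: ◇¬□p is F, p is F. ✗
5: ◇¬□p is T, p is F. ✓
6: ◇¬□p is T, p is T. ✓
— 5 worlds.
For ¬(□◇p ∧ p):
1: □◇p ∧ p is F. ✓
2: □◇p ∧ p is F. ✓
3: □◇p ∧ p is F. ✓
4: □◇p ∧ p is F. ✓
5: □◇p ∧ p is F. ✓
6: □◇p ∧ p is F. ✓
— 6 worlds.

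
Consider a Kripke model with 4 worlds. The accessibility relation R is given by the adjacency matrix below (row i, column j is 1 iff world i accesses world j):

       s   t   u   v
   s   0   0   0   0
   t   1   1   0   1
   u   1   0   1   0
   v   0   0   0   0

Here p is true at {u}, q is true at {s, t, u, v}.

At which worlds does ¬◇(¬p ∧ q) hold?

{s, v}

s: ◇(¬p ∧ q) is F. ✓
t: ◇(¬p ∧ q) is T. ✗
u: ◇(¬p ∧ q) is T. ✗
v: ◇(¬p ∧ q) is F. ✓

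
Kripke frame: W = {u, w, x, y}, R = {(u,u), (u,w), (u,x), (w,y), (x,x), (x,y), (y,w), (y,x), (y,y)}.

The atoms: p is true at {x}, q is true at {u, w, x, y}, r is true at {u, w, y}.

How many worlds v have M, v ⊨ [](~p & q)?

u: successors {u, w, x}; ~p & q there: u:T, w:T, x:F. ✗
w: successors {y}; ~p & q there: y:T. ✓
x: successors {x, y}; ~p & q there: x:F, y:T. ✗
y: successors {w, x, y}; ~p & q there: w:T, x:F, y:T. ✗
Satisfying worlds: {w}.

1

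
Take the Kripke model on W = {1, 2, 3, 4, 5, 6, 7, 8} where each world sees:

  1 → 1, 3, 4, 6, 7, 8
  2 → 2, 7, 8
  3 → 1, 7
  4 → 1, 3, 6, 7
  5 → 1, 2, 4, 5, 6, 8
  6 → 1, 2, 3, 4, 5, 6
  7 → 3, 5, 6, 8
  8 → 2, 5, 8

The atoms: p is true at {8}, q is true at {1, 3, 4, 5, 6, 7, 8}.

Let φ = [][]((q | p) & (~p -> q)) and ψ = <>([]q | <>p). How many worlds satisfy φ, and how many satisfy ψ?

1 and 8

For [][]((q | p) & (~p -> q)):
1: successors {1, 3, 4, 6, 7, 8}; []((q | p) & (~p -> q)) there: 1:T, 3:T, 4:T, 6:F, 7:T, 8:F. ✗
2: successors {2, 7, 8}; []((q | p) & (~p -> q)) there: 2:F, 7:T, 8:F. ✗
3: successors {1, 7}; []((q | p) & (~p -> q)) there: 1:T, 7:T. ✓
4: successors {1, 3, 6, 7}; []((q | p) & (~p -> q)) there: 1:T, 3:T, 6:F, 7:T. ✗
5: successors {1, 2, 4, 5, 6, 8}; []((q | p) & (~p -> q)) there: 1:T, 2:F, 4:T, 5:F, 6:F, 8:F. ✗
6: successors {1, 2, 3, 4, 5, 6}; []((q | p) & (~p -> q)) there: 1:T, 2:F, 3:T, 4:T, 5:F, 6:F. ✗
7: successors {3, 5, 6, 8}; []((q | p) & (~p -> q)) there: 3:T, 5:F, 6:F, 8:F. ✗
8: successors {2, 5, 8}; []((q | p) & (~p -> q)) there: 2:F, 5:F, 8:F. ✗
— 1 world.
For <>([]q | <>p):
1: successors {1, 3, 4, 6, 7, 8}; []q | <>p there: 1:T, 3:T, 4:T, 6:F, 7:T, 8:T. ✓
2: successors {2, 7, 8}; []q | <>p there: 2:T, 7:T, 8:T. ✓
3: successors {1, 7}; []q | <>p there: 1:T, 7:T. ✓
4: successors {1, 3, 6, 7}; []q | <>p there: 1:T, 3:T, 6:F, 7:T. ✓
5: successors {1, 2, 4, 5, 6, 8}; []q | <>p there: 1:T, 2:T, 4:T, 5:T, 6:F, 8:T. ✓
6: successors {1, 2, 3, 4, 5, 6}; []q | <>p there: 1:T, 2:T, 3:T, 4:T, 5:T, 6:F. ✓
7: successors {3, 5, 6, 8}; []q | <>p there: 3:T, 5:T, 6:F, 8:T. ✓
8: successors {2, 5, 8}; []q | <>p there: 2:T, 5:T, 8:T. ✓
— 8 worlds.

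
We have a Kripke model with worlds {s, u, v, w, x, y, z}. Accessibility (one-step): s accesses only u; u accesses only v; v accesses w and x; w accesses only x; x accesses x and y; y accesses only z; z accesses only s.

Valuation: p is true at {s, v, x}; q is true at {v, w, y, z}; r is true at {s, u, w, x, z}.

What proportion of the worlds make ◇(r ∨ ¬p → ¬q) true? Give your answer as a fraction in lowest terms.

6/7

s: successors {u}; r ∨ ¬p → ¬q there: u:T. ✓
u: successors {v}; r ∨ ¬p → ¬q there: v:T. ✓
v: successors {w, x}; r ∨ ¬p → ¬q there: w:F, x:T. ✓
w: successors {x}; r ∨ ¬p → ¬q there: x:T. ✓
x: successors {x, y}; r ∨ ¬p → ¬q there: x:T, y:F. ✓
y: successors {z}; r ∨ ¬p → ¬q there: z:F. ✗
z: successors {s}; r ∨ ¬p → ¬q there: s:T. ✓
That's 6 of 7 worlds, so 6/7.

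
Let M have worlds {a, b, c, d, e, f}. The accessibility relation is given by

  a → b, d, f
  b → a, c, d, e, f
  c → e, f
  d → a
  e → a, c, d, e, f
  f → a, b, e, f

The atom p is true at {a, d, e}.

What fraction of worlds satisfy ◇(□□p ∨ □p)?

a: successors {b, d, f}; □□p ∨ □p there: b:F, d:T, f:F. ✓
b: successors {a, c, d, e, f}; □□p ∨ □p there: a:F, c:F, d:T, e:F, f:F. ✓
c: successors {e, f}; □□p ∨ □p there: e:F, f:F. ✗
d: successors {a}; □□p ∨ □p there: a:F. ✗
e: successors {a, c, d, e, f}; □□p ∨ □p there: a:F, c:F, d:T, e:F, f:F. ✓
f: successors {a, b, e, f}; □□p ∨ □p there: a:F, b:F, e:F, f:F. ✗
That's 3 of 6 worlds, so 3/6 = 1/2.

1/2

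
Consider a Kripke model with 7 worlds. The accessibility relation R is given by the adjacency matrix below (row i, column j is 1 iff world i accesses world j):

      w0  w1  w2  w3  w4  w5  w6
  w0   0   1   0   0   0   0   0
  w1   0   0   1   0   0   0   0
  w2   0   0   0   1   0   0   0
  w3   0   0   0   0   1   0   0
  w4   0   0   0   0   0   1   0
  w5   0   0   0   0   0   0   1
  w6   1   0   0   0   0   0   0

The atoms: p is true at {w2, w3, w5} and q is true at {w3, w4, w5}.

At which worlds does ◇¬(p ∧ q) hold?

{w0, w1, w3, w5, w6}

w0: successors {w1}; ¬(p ∧ q) there: w1:T. ✓
w1: successors {w2}; ¬(p ∧ q) there: w2:T. ✓
w2: successors {w3}; ¬(p ∧ q) there: w3:F. ✗
w3: successors {w4}; ¬(p ∧ q) there: w4:T. ✓
w4: successors {w5}; ¬(p ∧ q) there: w5:F. ✗
w5: successors {w6}; ¬(p ∧ q) there: w6:T. ✓
w6: successors {w0}; ¬(p ∧ q) there: w0:T. ✓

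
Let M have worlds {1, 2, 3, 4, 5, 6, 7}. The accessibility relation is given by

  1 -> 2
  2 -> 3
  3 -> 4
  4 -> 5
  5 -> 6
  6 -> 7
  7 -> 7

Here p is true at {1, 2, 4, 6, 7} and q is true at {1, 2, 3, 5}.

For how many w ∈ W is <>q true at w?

1: successors {2}; q there: 2:T. ✓
2: successors {3}; q there: 3:T. ✓
3: successors {4}; q there: 4:F. ✗
4: successors {5}; q there: 5:T. ✓
5: successors {6}; q there: 6:F. ✗
6: successors {7}; q there: 7:F. ✗
7: successors {7}; q there: 7:F. ✗
Satisfying worlds: {1, 2, 4}.

3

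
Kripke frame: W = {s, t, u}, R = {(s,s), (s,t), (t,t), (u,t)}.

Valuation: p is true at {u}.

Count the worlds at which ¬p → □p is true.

1

s: ¬p is T, □p is F. ✗
t: ¬p is T, □p is F. ✗
u: ¬p is F, □p is F. ✓
Satisfying worlds: {u}.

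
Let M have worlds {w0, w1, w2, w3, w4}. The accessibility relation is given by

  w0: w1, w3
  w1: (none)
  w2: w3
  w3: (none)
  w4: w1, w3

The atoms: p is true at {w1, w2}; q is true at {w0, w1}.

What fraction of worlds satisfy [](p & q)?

w0: successors {w1, w3}; p & q there: w1:T, w3:F. ✗
w1: no successors, so [](p & q) holds vacuously. ✓
w2: successors {w3}; p & q there: w3:F. ✗
w3: no successors, so [](p & q) holds vacuously. ✓
w4: successors {w1, w3}; p & q there: w1:T, w3:F. ✗
That's 2 of 5 worlds, so 2/5.

2/5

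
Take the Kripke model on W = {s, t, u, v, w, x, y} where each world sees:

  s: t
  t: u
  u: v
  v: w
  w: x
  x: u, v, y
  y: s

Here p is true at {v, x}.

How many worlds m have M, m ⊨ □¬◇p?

3

s: successors {t}; ¬◇p there: t:T. ✓
t: successors {u}; ¬◇p there: u:F. ✗
u: successors {v}; ¬◇p there: v:T. ✓
v: successors {w}; ¬◇p there: w:F. ✗
w: successors {x}; ¬◇p there: x:F. ✗
x: successors {u, v, y}; ¬◇p there: u:F, v:T, y:T. ✗
y: successors {s}; ¬◇p there: s:T. ✓
Satisfying worlds: {s, u, y}.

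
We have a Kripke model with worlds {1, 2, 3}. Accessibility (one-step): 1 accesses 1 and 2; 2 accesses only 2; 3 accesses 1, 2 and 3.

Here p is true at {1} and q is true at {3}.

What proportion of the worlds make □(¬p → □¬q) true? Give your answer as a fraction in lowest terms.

1: successors {1, 2}; ¬p → □¬q there: 1:T, 2:T. ✓
2: successors {2}; ¬p → □¬q there: 2:T. ✓
3: successors {1, 2, 3}; ¬p → □¬q there: 1:T, 2:T, 3:F. ✗
That's 2 of 3 worlds, so 2/3.

2/3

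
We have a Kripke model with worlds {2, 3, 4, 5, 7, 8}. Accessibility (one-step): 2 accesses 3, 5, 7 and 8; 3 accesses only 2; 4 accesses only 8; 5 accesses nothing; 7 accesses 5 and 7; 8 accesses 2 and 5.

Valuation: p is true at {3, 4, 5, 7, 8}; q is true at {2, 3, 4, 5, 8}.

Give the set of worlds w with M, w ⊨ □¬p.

{3, 5}

2: successors {3, 5, 7, 8}; ¬p there: 3:F, 5:F, 7:F, 8:F. ✗
3: successors {2}; ¬p there: 2:T. ✓
4: successors {8}; ¬p there: 8:F. ✗
5: no successors, so □¬p holds vacuously. ✓
7: successors {5, 7}; ¬p there: 5:F, 7:F. ✗
8: successors {2, 5}; ¬p there: 2:T, 5:F. ✗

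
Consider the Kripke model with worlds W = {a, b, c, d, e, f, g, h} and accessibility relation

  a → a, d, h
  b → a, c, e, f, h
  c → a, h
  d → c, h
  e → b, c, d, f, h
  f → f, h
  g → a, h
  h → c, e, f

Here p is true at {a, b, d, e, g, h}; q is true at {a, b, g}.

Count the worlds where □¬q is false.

a: successors {a, d, h}; ¬q there: a:F, d:T, h:T. ✗
b: successors {a, c, e, f, h}; ¬q there: a:F, c:T, e:T, f:T, h:T. ✗
c: successors {a, h}; ¬q there: a:F, h:T. ✗
d: successors {c, h}; ¬q there: c:T, h:T. ✓
e: successors {b, c, d, f, h}; ¬q there: b:F, c:T, d:T, f:T, h:T. ✗
f: successors {f, h}; ¬q there: f:T, h:T. ✓
g: successors {a, h}; ¬q there: a:F, h:T. ✗
h: successors {c, e, f}; ¬q there: c:T, e:T, f:T. ✓
Satisfying worlds: {d, f, h}.
So □¬q fails at the other 5 worlds.

5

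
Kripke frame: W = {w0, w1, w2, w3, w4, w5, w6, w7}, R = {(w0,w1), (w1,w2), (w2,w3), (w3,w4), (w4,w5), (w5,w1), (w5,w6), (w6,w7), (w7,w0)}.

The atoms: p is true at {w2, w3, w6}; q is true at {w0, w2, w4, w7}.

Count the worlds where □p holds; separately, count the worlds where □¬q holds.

2 and 4

For □p:
w0: successors {w1}; p there: w1:F. ✗
w1: successors {w2}; p there: w2:T. ✓
w2: successors {w3}; p there: w3:T. ✓
w3: successors {w4}; p there: w4:F. ✗
w4: successors {w5}; p there: w5:F. ✗
w5: successors {w1, w6}; p there: w1:F, w6:T. ✗
w6: successors {w7}; p there: w7:F. ✗
w7: successors {w0}; p there: w0:F. ✗
— 2 worlds.
For □¬q:
w0: successors {w1}; ¬q there: w1:T. ✓
w1: successors {w2}; ¬q there: w2:F. ✗
w2: successors {w3}; ¬q there: w3:T. ✓
w3: successors {w4}; ¬q there: w4:F. ✗
w4: successors {w5}; ¬q there: w5:T. ✓
w5: successors {w1, w6}; ¬q there: w1:T, w6:T. ✓
w6: successors {w7}; ¬q there: w7:F. ✗
w7: successors {w0}; ¬q there: w0:F. ✗
— 4 worlds.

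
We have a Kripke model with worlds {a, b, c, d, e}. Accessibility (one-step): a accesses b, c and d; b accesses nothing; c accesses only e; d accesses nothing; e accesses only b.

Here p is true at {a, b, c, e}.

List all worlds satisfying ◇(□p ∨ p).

{a, c, e}

a: successors {b, c, d}; □p ∨ p there: b:T, c:T, d:T. ✓
b: no successors, so ◇(□p ∨ p) fails. ✗
c: successors {e}; □p ∨ p there: e:T. ✓
d: no successors, so ◇(□p ∨ p) fails. ✗
e: successors {b}; □p ∨ p there: b:T. ✓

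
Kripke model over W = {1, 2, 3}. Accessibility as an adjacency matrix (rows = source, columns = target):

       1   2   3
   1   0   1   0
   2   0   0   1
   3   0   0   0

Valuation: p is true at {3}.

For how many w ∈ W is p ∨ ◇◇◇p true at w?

1

1: p is F, ◇◇◇p is F. ✗
2: p is F, ◇◇◇p is F. ✗
3: p is T, ◇◇◇p is F. ✓
Satisfying worlds: {3}.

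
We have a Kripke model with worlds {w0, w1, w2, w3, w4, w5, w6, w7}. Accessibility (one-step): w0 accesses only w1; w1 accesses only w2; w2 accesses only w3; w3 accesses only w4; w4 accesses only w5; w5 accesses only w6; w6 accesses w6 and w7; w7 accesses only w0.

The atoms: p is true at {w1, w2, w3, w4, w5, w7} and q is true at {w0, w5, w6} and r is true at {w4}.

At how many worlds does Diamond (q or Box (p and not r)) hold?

7

w0: successors {w1}; q or Box (p and not r) there: w1:T. ✓
w1: successors {w2}; q or Box (p and not r) there: w2:T. ✓
w2: successors {w3}; q or Box (p and not r) there: w3:F. ✗
w3: successors {w4}; q or Box (p and not r) there: w4:T. ✓
w4: successors {w5}; q or Box (p and not r) there: w5:T. ✓
w5: successors {w6}; q or Box (p and not r) there: w6:T. ✓
w6: successors {w6, w7}; q or Box (p and not r) there: w6:T, w7:F. ✓
w7: successors {w0}; q or Box (p and not r) there: w0:T. ✓
Satisfying worlds: {w0, w1, w3, w4, w5, w6, w7}.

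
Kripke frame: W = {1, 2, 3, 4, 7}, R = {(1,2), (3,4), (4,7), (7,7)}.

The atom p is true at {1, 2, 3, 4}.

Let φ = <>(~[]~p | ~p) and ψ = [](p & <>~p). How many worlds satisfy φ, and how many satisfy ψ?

For <>(~[]~p | ~p):
1: successors {2}; ~[]~p | ~p there: 2:F. ✗
2: no successors, so <>(~[]~p | ~p) fails. ✗
3: successors {4}; ~[]~p | ~p there: 4:F. ✗
4: successors {7}; ~[]~p | ~p there: 7:T. ✓
7: successors {7}; ~[]~p | ~p there: 7:T. ✓
— 2 worlds.
For [](p & <>~p):
1: successors {2}; p & <>~p there: 2:F. ✗
2: no successors, so [](p & <>~p) holds vacuously. ✓
3: successors {4}; p & <>~p there: 4:T. ✓
4: successors {7}; p & <>~p there: 7:F. ✗
7: successors {7}; p & <>~p there: 7:F. ✗
— 2 worlds.

2 and 2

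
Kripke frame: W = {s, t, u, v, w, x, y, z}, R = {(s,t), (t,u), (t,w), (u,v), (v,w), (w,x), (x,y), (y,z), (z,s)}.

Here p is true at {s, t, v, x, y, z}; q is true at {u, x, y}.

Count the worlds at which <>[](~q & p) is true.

4

s: successors {t}; [](~q & p) there: t:F. ✗
t: successors {u, w}; [](~q & p) there: u:T, w:F. ✓
u: successors {v}; [](~q & p) there: v:F. ✗
v: successors {w}; [](~q & p) there: w:F. ✗
w: successors {x}; [](~q & p) there: x:F. ✗
x: successors {y}; [](~q & p) there: y:T. ✓
y: successors {z}; [](~q & p) there: z:T. ✓
z: successors {s}; [](~q & p) there: s:T. ✓
Satisfying worlds: {t, x, y, z}.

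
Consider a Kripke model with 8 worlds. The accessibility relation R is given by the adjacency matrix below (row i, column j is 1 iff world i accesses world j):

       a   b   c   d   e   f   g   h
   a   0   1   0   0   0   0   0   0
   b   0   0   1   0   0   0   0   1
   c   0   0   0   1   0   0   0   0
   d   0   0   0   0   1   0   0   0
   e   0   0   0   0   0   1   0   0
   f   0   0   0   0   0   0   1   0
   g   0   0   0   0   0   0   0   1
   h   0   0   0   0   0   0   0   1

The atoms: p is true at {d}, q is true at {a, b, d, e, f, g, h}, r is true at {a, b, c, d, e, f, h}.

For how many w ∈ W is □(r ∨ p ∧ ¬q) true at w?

a: successors {b}; r ∨ p ∧ ¬q there: b:T. ✓
b: successors {c, h}; r ∨ p ∧ ¬q there: c:T, h:T. ✓
c: successors {d}; r ∨ p ∧ ¬q there: d:T. ✓
d: successors {e}; r ∨ p ∧ ¬q there: e:T. ✓
e: successors {f}; r ∨ p ∧ ¬q there: f:T. ✓
f: successors {g}; r ∨ p ∧ ¬q there: g:F. ✗
g: successors {h}; r ∨ p ∧ ¬q there: h:T. ✓
h: successors {h}; r ∨ p ∧ ¬q there: h:T. ✓
Satisfying worlds: {a, b, c, d, e, g, h}.

7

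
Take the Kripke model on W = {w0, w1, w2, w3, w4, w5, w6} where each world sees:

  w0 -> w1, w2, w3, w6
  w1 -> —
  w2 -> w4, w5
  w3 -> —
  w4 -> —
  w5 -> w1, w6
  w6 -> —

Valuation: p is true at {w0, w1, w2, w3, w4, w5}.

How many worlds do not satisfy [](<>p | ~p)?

w0: successors {w1, w2, w3, w6}; <>p | ~p there: w1:F, w2:T, w3:F, w6:T. ✗
w1: no successors, so [](<>p | ~p) holds vacuously. ✓
w2: successors {w4, w5}; <>p | ~p there: w4:F, w5:T. ✗
w3: no successors, so [](<>p | ~p) holds vacuously. ✓
w4: no successors, so [](<>p | ~p) holds vacuously. ✓
w5: successors {w1, w6}; <>p | ~p there: w1:F, w6:T. ✗
w6: no successors, so [](<>p | ~p) holds vacuously. ✓
Satisfying worlds: {w1, w3, w4, w6}.
So [](<>p | ~p) fails at the other 3 worlds.

3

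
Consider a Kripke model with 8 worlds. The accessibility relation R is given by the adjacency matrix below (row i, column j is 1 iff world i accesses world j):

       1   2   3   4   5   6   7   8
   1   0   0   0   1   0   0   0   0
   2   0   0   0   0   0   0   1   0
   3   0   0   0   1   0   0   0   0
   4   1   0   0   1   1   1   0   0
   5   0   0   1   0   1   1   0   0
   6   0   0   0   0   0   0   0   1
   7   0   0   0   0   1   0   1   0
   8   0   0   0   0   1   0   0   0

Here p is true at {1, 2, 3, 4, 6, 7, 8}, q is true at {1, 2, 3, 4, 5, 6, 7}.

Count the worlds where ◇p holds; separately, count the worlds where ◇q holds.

7 and 7

For ◇p:
1: successors {4}; p there: 4:T. ✓
2: successors {7}; p there: 7:T. ✓
3: successors {4}; p there: 4:T. ✓
4: successors {1, 4, 5, 6}; p there: 1:T, 4:T, 5:F, 6:T. ✓
5: successors {3, 5, 6}; p there: 3:T, 5:F, 6:T. ✓
6: successors {8}; p there: 8:T. ✓
7: successors {5, 7}; p there: 5:F, 7:T. ✓
8: successors {5}; p there: 5:F. ✗
— 7 worlds.
For ◇q:
1: successors {4}; q there: 4:T. ✓
2: successors {7}; q there: 7:T. ✓
3: successors {4}; q there: 4:T. ✓
4: successors {1, 4, 5, 6}; q there: 1:T, 4:T, 5:T, 6:T. ✓
5: successors {3, 5, 6}; q there: 3:T, 5:T, 6:T. ✓
6: successors {8}; q there: 8:F. ✗
7: successors {5, 7}; q there: 5:T, 7:T. ✓
8: successors {5}; q there: 5:T. ✓
— 7 worlds.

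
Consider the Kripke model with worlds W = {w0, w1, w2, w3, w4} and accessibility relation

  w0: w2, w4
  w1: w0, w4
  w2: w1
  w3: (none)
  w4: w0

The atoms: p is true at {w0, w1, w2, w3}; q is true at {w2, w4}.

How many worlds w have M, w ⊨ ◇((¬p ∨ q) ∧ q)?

w0: successors {w2, w4}; (¬p ∨ q) ∧ q there: w2:T, w4:T. ✓
w1: successors {w0, w4}; (¬p ∨ q) ∧ q there: w0:F, w4:T. ✓
w2: successors {w1}; (¬p ∨ q) ∧ q there: w1:F. ✗
w3: no successors, so ◇((¬p ∨ q) ∧ q) fails. ✗
w4: successors {w0}; (¬p ∨ q) ∧ q there: w0:F. ✗
Satisfying worlds: {w0, w1}.

2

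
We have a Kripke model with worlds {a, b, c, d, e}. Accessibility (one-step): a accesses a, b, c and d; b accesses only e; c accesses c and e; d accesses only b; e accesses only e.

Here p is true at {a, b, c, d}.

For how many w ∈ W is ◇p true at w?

a: successors {a, b, c, d}; p there: a:T, b:T, c:T, d:T. ✓
b: successors {e}; p there: e:F. ✗
c: successors {c, e}; p there: c:T, e:F. ✓
d: successors {b}; p there: b:T. ✓
e: successors {e}; p there: e:F. ✗
Satisfying worlds: {a, c, d}.

3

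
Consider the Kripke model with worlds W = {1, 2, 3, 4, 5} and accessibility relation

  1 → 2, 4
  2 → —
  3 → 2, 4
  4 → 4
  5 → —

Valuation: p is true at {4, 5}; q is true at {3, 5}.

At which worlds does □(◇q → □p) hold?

{1, 2, 3, 4, 5}

1: successors {2, 4}; ◇q → □p there: 2:T, 4:T. ✓
2: no successors, so □(◇q → □p) holds vacuously. ✓
3: successors {2, 4}; ◇q → □p there: 2:T, 4:T. ✓
4: successors {4}; ◇q → □p there: 4:T. ✓
5: no successors, so □(◇q → □p) holds vacuously. ✓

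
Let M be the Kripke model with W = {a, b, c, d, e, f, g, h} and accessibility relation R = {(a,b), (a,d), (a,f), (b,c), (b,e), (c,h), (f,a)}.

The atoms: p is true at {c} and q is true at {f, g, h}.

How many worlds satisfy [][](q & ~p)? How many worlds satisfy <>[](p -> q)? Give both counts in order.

For [][](q & ~p):
a: successors {b, d, f}; [](q & ~p) there: b:F, d:T, f:F. ✗
b: successors {c, e}; [](q & ~p) there: c:T, e:T. ✓
c: successors {h}; [](q & ~p) there: h:T. ✓
d: no successors, so [][](q & ~p) holds vacuously. ✓
e: no successors, so [][](q & ~p) holds vacuously. ✓
f: successors {a}; [](q & ~p) there: a:F. ✗
g: no successors, so [][](q & ~p) holds vacuously. ✓
h: no successors, so [][](q & ~p) holds vacuously. ✓
— 6 worlds.
For <>[](p -> q):
a: successors {b, d, f}; [](p -> q) there: b:F, d:T, f:T. ✓
b: successors {c, e}; [](p -> q) there: c:T, e:T. ✓
c: successors {h}; [](p -> q) there: h:T. ✓
d: no successors, so <>[](p -> q) fails. ✗
e: no successors, so <>[](p -> q) fails. ✗
f: successors {a}; [](p -> q) there: a:T. ✓
g: no successors, so <>[](p -> q) fails. ✗
h: no successors, so <>[](p -> q) fails. ✗
— 4 worlds.

6 and 4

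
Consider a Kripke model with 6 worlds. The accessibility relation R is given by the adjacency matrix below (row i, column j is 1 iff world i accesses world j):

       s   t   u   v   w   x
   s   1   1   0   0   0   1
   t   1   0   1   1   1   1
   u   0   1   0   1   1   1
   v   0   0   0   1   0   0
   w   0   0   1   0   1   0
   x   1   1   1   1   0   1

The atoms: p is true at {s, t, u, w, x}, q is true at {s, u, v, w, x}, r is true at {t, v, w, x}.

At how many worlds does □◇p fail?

s: successors {s, t, x}; ◇p there: s:T, t:T, x:T. ✓
t: successors {s, u, v, w, x}; ◇p there: s:T, u:T, v:F, w:T, x:T. ✗
u: successors {t, v, w, x}; ◇p there: t:T, v:F, w:T, x:T. ✗
v: successors {v}; ◇p there: v:F. ✗
w: successors {u, w}; ◇p there: u:T, w:T. ✓
x: successors {s, t, u, v, x}; ◇p there: s:T, t:T, u:T, v:F, x:T. ✗
Satisfying worlds: {s, w}.
So □◇p fails at the other 4 worlds.

4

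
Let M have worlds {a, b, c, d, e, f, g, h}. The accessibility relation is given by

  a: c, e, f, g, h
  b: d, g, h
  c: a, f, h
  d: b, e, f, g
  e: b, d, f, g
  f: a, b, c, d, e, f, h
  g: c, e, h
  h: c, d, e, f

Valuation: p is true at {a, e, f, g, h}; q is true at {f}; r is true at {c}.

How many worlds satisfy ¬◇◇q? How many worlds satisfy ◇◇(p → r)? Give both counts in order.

0 and 8

For ¬◇◇q:
a: ◇◇q is T. ✗
b: ◇◇q is T. ✗
c: ◇◇q is T. ✗
d: ◇◇q is T. ✗
e: ◇◇q is T. ✗
f: ◇◇q is T. ✗
g: ◇◇q is T. ✗
h: ◇◇q is T. ✗
— 0 worlds.
For ◇◇(p → r):
a: successors {c, e, f, g, h}; ◇(p → r) there: c:F, e:T, f:T, g:T, h:T. ✓
b: successors {d, g, h}; ◇(p → r) there: d:T, g:T, h:T. ✓
c: successors {a, f, h}; ◇(p → r) there: a:T, f:T, h:T. ✓
d: successors {b, e, f, g}; ◇(p → r) there: b:T, e:T, f:T, g:T. ✓
e: successors {b, d, f, g}; ◇(p → r) there: b:T, d:T, f:T, g:T. ✓
f: successors {a, b, c, d, e, f, h}; ◇(p → r) there: a:T, b:T, c:F, d:T, e:T, f:T, h:T. ✓
g: successors {c, e, h}; ◇(p → r) there: c:F, e:T, h:T. ✓
h: successors {c, d, e, f}; ◇(p → r) there: c:F, d:T, e:T, f:T. ✓
— 8 worlds.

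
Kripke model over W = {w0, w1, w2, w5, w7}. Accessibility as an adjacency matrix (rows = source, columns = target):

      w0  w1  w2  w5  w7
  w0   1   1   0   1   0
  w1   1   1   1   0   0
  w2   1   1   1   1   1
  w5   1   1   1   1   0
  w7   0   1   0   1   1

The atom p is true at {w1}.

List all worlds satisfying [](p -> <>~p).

{w0, w1, w2, w5, w7}

w0: successors {w0, w1, w5}; p -> <>~p there: w0:T, w1:T, w5:T. ✓
w1: successors {w0, w1, w2}; p -> <>~p there: w0:T, w1:T, w2:T. ✓
w2: successors {w0, w1, w2, w5, w7}; p -> <>~p there: w0:T, w1:T, w2:T, w5:T, w7:T. ✓
w5: successors {w0, w1, w2, w5}; p -> <>~p there: w0:T, w1:T, w2:T, w5:T. ✓
w7: successors {w1, w5, w7}; p -> <>~p there: w1:T, w5:T, w7:T. ✓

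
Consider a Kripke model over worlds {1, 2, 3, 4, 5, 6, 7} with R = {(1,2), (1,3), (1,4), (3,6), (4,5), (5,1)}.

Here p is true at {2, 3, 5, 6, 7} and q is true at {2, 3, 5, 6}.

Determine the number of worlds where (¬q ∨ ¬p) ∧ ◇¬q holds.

1: ¬q ∨ ¬p is T, ◇¬q is T. ✓
2: ¬q ∨ ¬p is F, ◇¬q is F. ✗
3: ¬q ∨ ¬p is F, ◇¬q is F. ✗
4: ¬q ∨ ¬p is T, ◇¬q is F. ✗
5: ¬q ∨ ¬p is F, ◇¬q is T. ✗
6: ¬q ∨ ¬p is F, ◇¬q is F. ✗
7: ¬q ∨ ¬p is T, ◇¬q is F. ✗
Satisfying worlds: {1}.

1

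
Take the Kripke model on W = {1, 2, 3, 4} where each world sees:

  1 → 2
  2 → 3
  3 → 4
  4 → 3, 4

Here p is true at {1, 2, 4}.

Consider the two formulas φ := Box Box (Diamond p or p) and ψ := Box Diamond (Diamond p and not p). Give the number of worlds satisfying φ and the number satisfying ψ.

For Box Box (Diamond p or p):
1: successors {2}; Box (Diamond p or p) there: 2:T. ✓
2: successors {3}; Box (Diamond p or p) there: 3:T. ✓
3: successors {4}; Box (Diamond p or p) there: 4:T. ✓
4: successors {3, 4}; Box (Diamond p or p) there: 3:T, 4:T. ✓
— 4 worlds.
For Box Diamond (Diamond p and not p):
1: successors {2}; Diamond (Diamond p and not p) there: 2:T. ✓
2: successors {3}; Diamond (Diamond p and not p) there: 3:F. ✗
3: successors {4}; Diamond (Diamond p and not p) there: 4:T. ✓
4: successors {3, 4}; Diamond (Diamond p and not p) there: 3:F, 4:T. ✗
— 2 worlds.

4 and 2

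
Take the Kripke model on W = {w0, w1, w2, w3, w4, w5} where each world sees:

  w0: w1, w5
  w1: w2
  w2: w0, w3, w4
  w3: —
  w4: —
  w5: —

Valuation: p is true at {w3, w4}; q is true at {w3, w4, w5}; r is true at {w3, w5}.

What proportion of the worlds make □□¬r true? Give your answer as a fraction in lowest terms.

2/3

w0: successors {w1, w5}; □¬r there: w1:T, w5:T. ✓
w1: successors {w2}; □¬r there: w2:F. ✗
w2: successors {w0, w3, w4}; □¬r there: w0:F, w3:T, w4:T. ✗
w3: no successors, so □□¬r holds vacuously. ✓
w4: no successors, so □□¬r holds vacuously. ✓
w5: no successors, so □□¬r holds vacuously. ✓
That's 4 of 6 worlds, so 4/6 = 2/3.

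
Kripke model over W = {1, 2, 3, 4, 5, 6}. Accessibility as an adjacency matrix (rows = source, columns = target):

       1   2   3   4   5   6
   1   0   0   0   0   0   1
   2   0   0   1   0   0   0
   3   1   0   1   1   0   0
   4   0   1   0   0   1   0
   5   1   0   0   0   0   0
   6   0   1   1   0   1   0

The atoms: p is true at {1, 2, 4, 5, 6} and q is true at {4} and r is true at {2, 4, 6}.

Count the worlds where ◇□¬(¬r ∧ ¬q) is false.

4

1: successors {6}; □¬(¬r ∧ ¬q) there: 6:F. ✗
2: successors {3}; □¬(¬r ∧ ¬q) there: 3:F. ✗
3: successors {1, 3, 4}; □¬(¬r ∧ ¬q) there: 1:T, 3:F, 4:F. ✓
4: successors {2, 5}; □¬(¬r ∧ ¬q) there: 2:F, 5:F. ✗
5: successors {1}; □¬(¬r ∧ ¬q) there: 1:T. ✓
6: successors {2, 3, 5}; □¬(¬r ∧ ¬q) there: 2:F, 3:F, 5:F. ✗
Satisfying worlds: {3, 5}.
So ◇□¬(¬r ∧ ¬q) fails at the other 4 worlds.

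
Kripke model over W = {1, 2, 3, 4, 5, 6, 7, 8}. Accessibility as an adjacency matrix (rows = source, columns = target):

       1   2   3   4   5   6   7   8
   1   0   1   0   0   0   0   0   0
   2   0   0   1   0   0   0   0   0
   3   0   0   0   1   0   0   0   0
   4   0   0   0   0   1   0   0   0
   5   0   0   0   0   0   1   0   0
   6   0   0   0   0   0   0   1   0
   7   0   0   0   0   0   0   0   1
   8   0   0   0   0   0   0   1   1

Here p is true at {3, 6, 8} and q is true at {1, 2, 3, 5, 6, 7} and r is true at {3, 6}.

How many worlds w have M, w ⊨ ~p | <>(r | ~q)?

7

1: ~p is T, <>(r | ~q) is F. ✓
2: ~p is T, <>(r | ~q) is T. ✓
3: ~p is F, <>(r | ~q) is T. ✓
4: ~p is T, <>(r | ~q) is F. ✓
5: ~p is T, <>(r | ~q) is T. ✓
6: ~p is F, <>(r | ~q) is F. ✗
7: ~p is T, <>(r | ~q) is T. ✓
8: ~p is F, <>(r | ~q) is T. ✓
Satisfying worlds: {1, 2, 3, 4, 5, 7, 8}.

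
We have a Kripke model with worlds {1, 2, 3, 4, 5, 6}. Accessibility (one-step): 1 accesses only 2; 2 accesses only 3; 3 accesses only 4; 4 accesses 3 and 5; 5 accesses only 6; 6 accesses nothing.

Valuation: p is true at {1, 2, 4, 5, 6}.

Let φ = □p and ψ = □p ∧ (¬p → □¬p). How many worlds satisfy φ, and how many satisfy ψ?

For □p:
1: successors {2}; p there: 2:T. ✓
2: successors {3}; p there: 3:F. ✗
3: successors {4}; p there: 4:T. ✓
4: successors {3, 5}; p there: 3:F, 5:T. ✗
5: successors {6}; p there: 6:T. ✓
6: no successors, so □p holds vacuously. ✓
— 4 worlds.
For □p ∧ (¬p → □¬p):
1: □p is T, ¬p → □¬p is T. ✓
2: □p is F, ¬p → □¬p is T. ✗
3: □p is T, ¬p → □¬p is F. ✗
4: □p is F, ¬p → □¬p is T. ✗
5: □p is T, ¬p → □¬p is T. ✓
6: □p is T, ¬p → □¬p is T. ✓
— 3 worlds.

4 and 3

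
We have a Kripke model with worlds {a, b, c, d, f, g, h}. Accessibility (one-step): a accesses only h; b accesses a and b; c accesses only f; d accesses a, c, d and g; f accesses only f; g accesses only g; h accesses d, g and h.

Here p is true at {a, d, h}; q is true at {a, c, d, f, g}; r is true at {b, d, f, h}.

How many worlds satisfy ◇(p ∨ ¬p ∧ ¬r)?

a: successors {h}; p ∨ ¬p ∧ ¬r there: h:T. ✓
b: successors {a, b}; p ∨ ¬p ∧ ¬r there: a:T, b:F. ✓
c: successors {f}; p ∨ ¬p ∧ ¬r there: f:F. ✗
d: successors {a, c, d, g}; p ∨ ¬p ∧ ¬r there: a:T, c:T, d:T, g:T. ✓
f: successors {f}; p ∨ ¬p ∧ ¬r there: f:F. ✗
g: successors {g}; p ∨ ¬p ∧ ¬r there: g:T. ✓
h: successors {d, g, h}; p ∨ ¬p ∧ ¬r there: d:T, g:T, h:T. ✓
Satisfying worlds: {a, b, d, g, h}.

5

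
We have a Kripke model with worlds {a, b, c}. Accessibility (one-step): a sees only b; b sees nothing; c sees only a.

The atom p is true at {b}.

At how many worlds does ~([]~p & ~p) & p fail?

2

a: ~([]~p & ~p) is T, p is F. ✗
b: ~([]~p & ~p) is T, p is T. ✓
c: ~([]~p & ~p) is F, p is F. ✗
Satisfying worlds: {b}.
So ~([]~p & ~p) & p fails at the other 2 worlds.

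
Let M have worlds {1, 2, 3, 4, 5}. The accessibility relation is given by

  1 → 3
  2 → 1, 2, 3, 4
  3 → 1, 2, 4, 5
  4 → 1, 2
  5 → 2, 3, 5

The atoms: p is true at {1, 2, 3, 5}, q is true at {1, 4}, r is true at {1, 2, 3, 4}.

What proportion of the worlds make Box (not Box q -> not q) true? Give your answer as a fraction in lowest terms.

1: successors {3}; not Box q -> not q there: 3:T. ✓
2: successors {1, 2, 3, 4}; not Box q -> not q there: 1:F, 2:T, 3:T, 4:F. ✗
3: successors {1, 2, 4, 5}; not Box q -> not q there: 1:F, 2:T, 4:F, 5:T. ✗
4: successors {1, 2}; not Box q -> not q there: 1:F, 2:T. ✗
5: successors {2, 3, 5}; not Box q -> not q there: 2:T, 3:T, 5:T. ✓
That's 2 of 5 worlds, so 2/5.

2/5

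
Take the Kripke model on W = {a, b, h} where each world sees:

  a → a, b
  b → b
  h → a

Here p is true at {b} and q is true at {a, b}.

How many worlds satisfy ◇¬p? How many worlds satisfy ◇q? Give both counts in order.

For ◇¬p:
a: successors {a, b}; ¬p there: a:T, b:F. ✓
b: successors {b}; ¬p there: b:F. ✗
h: successors {a}; ¬p there: a:T. ✓
— 2 worlds.
For ◇q:
a: successors {a, b}; q there: a:T, b:T. ✓
b: successors {b}; q there: b:T. ✓
h: successors {a}; q there: a:T. ✓
— 3 worlds.

2 and 3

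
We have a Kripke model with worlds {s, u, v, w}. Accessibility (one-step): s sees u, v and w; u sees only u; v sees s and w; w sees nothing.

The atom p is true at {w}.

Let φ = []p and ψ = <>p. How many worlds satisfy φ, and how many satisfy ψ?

For []p:
s: successors {u, v, w}; p there: u:F, v:F, w:T. ✗
u: successors {u}; p there: u:F. ✗
v: successors {s, w}; p there: s:F, w:T. ✗
w: no successors, so []p holds vacuously. ✓
— 1 world.
For <>p:
s: successors {u, v, w}; p there: u:F, v:F, w:T. ✓
u: successors {u}; p there: u:F. ✗
v: successors {s, w}; p there: s:F, w:T. ✓
w: no successors, so <>p fails. ✗
— 2 worlds.

1 and 2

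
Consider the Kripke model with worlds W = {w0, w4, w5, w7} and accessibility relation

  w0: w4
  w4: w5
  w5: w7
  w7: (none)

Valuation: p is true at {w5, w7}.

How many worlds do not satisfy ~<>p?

2

w0: <>p is F. ✓
w4: <>p is T. ✗
w5: <>p is T. ✗
w7: <>p is F. ✓
Satisfying worlds: {w0, w7}.
So ~<>p fails at the other 2 worlds.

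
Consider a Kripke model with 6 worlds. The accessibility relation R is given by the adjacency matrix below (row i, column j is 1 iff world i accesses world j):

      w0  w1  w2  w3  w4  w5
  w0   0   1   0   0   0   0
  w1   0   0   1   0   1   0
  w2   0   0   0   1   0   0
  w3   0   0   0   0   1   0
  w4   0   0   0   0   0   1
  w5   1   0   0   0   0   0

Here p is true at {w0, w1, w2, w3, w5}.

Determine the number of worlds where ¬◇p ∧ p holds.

1

w0: ¬◇p is F, p is T. ✗
w1: ¬◇p is F, p is T. ✗
w2: ¬◇p is F, p is T. ✗
w3: ¬◇p is T, p is T. ✓
w4: ¬◇p is F, p is F. ✗
w5: ¬◇p is F, p is T. ✗
Satisfying worlds: {w3}.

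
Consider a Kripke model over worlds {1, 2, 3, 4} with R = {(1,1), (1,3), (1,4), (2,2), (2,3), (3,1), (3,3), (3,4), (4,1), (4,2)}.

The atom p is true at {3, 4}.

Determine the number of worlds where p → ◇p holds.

3

1: p is F, ◇p is T. ✓
2: p is F, ◇p is T. ✓
3: p is T, ◇p is T. ✓
4: p is T, ◇p is F. ✗
Satisfying worlds: {1, 2, 3}.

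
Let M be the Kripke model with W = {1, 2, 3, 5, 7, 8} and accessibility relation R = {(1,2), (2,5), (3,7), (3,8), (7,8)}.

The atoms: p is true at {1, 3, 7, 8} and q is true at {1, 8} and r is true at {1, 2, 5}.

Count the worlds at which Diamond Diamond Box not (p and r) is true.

1: successors {2}; Diamond Box not (p and r) there: 2:T. ✓
2: successors {5}; Diamond Box not (p and r) there: 5:F. ✗
3: successors {7, 8}; Diamond Box not (p and r) there: 7:T, 8:F. ✓
5: no successors, so Diamond Diamond Box not (p and r) fails. ✗
7: successors {8}; Diamond Box not (p and r) there: 8:F. ✗
8: no successors, so Diamond Diamond Box not (p and r) fails. ✗
Satisfying worlds: {1, 3}.

2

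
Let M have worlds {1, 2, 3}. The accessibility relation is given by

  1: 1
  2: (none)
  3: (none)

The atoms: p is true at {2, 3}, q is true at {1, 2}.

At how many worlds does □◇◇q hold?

1: successors {1}; ◇◇q there: 1:T. ✓
2: no successors, so □◇◇q holds vacuously. ✓
3: no successors, so □◇◇q holds vacuously. ✓
Satisfying worlds: {1, 2, 3}.

3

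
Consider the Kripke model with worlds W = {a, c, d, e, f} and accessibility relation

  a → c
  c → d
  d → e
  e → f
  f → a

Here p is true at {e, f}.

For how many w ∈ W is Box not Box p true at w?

3

a: successors {c}; not Box p there: c:T. ✓
c: successors {d}; not Box p there: d:F. ✗
d: successors {e}; not Box p there: e:F. ✗
e: successors {f}; not Box p there: f:T. ✓
f: successors {a}; not Box p there: a:T. ✓
Satisfying worlds: {a, e, f}.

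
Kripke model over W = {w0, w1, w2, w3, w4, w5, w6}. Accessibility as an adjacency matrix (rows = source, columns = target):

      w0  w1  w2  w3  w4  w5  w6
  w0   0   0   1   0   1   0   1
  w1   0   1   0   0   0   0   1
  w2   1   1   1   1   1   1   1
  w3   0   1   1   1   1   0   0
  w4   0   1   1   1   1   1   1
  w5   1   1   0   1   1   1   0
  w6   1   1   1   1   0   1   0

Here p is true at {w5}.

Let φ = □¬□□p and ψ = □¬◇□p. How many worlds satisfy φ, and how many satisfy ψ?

For □¬□□p:
w0: successors {w2, w4, w6}; ¬□□p there: w2:T, w4:T, w6:T. ✓
w1: successors {w1, w6}; ¬□□p there: w1:T, w6:T. ✓
w2: successors {w0, w1, w2, w3, w4, w5, w6}; ¬□□p there: w0:T, w1:T, w2:T, w3:T, w4:T, w5:T, w6:T. ✓
w3: successors {w1, w2, w3, w4}; ¬□□p there: w1:T, w2:T, w3:T, w4:T. ✓
w4: successors {w1, w2, w3, w4, w5, w6}; ¬□□p there: w1:T, w2:T, w3:T, w4:T, w5:T, w6:T. ✓
w5: successors {w0, w1, w3, w4, w5}; ¬□□p there: w0:T, w1:T, w3:T, w4:T, w5:T. ✓
w6: successors {w0, w1, w2, w3, w5}; ¬□□p there: w0:T, w1:T, w2:T, w3:T, w5:T. ✓
— 7 worlds.
For □¬◇□p:
w0: successors {w2, w4, w6}; ¬◇□p there: w2:T, w4:T, w6:T. ✓
w1: successors {w1, w6}; ¬◇□p there: w1:T, w6:T. ✓
w2: successors {w0, w1, w2, w3, w4, w5, w6}; ¬◇□p there: w0:T, w1:T, w2:T, w3:T, w4:T, w5:T, w6:T. ✓
w3: successors {w1, w2, w3, w4}; ¬◇□p there: w1:T, w2:T, w3:T, w4:T. ✓
w4: successors {w1, w2, w3, w4, w5, w6}; ¬◇□p there: w1:T, w2:T, w3:T, w4:T, w5:T, w6:T. ✓
w5: successors {w0, w1, w3, w4, w5}; ¬◇□p there: w0:T, w1:T, w3:T, w4:T, w5:T. ✓
w6: successors {w0, w1, w2, w3, w5}; ¬◇□p there: w0:T, w1:T, w2:T, w3:T, w5:T. ✓
— 7 worlds.

7 and 7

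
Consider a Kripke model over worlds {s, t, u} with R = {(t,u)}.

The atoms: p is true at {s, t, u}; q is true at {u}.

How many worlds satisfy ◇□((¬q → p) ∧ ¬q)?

1

s: no successors, so ◇□((¬q → p) ∧ ¬q) fails. ✗
t: successors {u}; □((¬q → p) ∧ ¬q) there: u:T. ✓
u: no successors, so ◇□((¬q → p) ∧ ¬q) fails. ✗
Satisfying worlds: {t}.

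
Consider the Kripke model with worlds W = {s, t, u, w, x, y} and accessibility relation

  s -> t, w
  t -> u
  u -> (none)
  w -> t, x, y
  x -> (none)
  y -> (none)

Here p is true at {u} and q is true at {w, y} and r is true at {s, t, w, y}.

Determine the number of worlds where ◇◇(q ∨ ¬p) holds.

s: successors {t, w}; ◇(q ∨ ¬p) there: t:F, w:T. ✓
t: successors {u}; ◇(q ∨ ¬p) there: u:F. ✗
u: no successors, so ◇◇(q ∨ ¬p) fails. ✗
w: successors {t, x, y}; ◇(q ∨ ¬p) there: t:F, x:F, y:F. ✗
x: no successors, so ◇◇(q ∨ ¬p) fails. ✗
y: no successors, so ◇◇(q ∨ ¬p) fails. ✗
Satisfying worlds: {s}.

1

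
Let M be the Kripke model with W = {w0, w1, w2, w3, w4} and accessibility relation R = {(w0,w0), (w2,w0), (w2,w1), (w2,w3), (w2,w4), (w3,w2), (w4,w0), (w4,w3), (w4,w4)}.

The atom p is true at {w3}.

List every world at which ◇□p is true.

{w2}

w0: successors {w0}; □p there: w0:F. ✗
w1: no successors, so ◇□p fails. ✗
w2: successors {w0, w1, w3, w4}; □p there: w0:F, w1:T, w3:F, w4:F. ✓
w3: successors {w2}; □p there: w2:F. ✗
w4: successors {w0, w3, w4}; □p there: w0:F, w3:F, w4:F. ✗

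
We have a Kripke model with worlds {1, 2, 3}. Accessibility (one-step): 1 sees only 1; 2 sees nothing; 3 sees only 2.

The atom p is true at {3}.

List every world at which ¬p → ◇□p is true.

1: ¬p is T, ◇□p is F. ✗
2: ¬p is T, ◇□p is F. ✗
3: ¬p is F, ◇□p is T. ✓

{3}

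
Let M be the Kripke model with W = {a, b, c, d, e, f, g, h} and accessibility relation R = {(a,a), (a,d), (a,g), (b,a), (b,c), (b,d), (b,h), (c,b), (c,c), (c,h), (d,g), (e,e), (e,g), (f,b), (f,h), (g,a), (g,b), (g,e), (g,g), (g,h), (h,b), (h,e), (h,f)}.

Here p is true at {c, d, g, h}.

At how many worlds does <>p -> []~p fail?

a: <>p is T, []~p is F. ✗
b: <>p is T, []~p is F. ✗
c: <>p is T, []~p is F. ✗
d: <>p is T, []~p is F. ✗
e: <>p is T, []~p is F. ✗
f: <>p is T, []~p is F. ✗
g: <>p is T, []~p is F. ✗
h: <>p is F, []~p is T. ✓
Satisfying worlds: {h}.
So <>p -> []~p fails at the other 7 worlds.

7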